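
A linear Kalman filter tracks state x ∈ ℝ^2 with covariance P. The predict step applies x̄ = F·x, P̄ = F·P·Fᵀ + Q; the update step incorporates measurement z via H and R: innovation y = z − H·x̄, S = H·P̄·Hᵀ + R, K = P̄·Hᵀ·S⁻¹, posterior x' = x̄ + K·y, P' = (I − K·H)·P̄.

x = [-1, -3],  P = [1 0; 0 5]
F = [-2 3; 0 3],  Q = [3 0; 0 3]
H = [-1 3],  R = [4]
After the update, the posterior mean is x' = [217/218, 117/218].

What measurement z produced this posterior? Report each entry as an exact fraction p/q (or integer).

x̄ = F·x = [-7, -9]
P̄ = F·P·Fᵀ + Q = [52 45; 45 48]
S = H·P̄·Hᵀ + R = [218]
K = P̄·Hᵀ·S⁻¹ = [83/218; 99/218]
x' − x̄ = [1743/218, 2079/218] = K·y
y = (KᵀK)⁻¹·Kᵀ·(x' − x̄) = [21]
z = y + H·x̄ = [21] + [-20] = [1]

z = [1]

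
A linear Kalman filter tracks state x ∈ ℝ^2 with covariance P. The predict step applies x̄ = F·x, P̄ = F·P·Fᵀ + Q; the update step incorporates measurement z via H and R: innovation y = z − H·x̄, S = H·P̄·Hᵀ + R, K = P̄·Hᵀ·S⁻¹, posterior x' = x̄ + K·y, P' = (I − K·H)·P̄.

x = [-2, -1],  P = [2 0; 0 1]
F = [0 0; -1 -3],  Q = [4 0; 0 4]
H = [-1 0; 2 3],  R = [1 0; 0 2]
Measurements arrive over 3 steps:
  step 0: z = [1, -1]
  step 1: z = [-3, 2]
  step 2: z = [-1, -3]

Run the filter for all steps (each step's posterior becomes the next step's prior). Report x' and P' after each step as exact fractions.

step 0: x' = [-676/701, 265/701], P' = [548/701 -360/701; -360/701 390/701]
step 1: x' = [67339/28727, -100289/114908], P' = [21860/28727 -14106/28727; -14106/28727 30563/57454]
step 2: x' = [12358520/18563699, -25764196/18563699], P' = [14115548/18563699 -9103944/18563699; -9103944/18563699 9862606/18563699]

step 0: x̄ = F·x = [0, 5]
step 0: P̄ = F·P·Fᵀ + Q = [4 0; 0 15]
step 0: y = z − H·x̄ = [1, -16]
step 0: S = H·P̄·Hᵀ + R = [5 -8; -8 153]
step 0: K = P̄·Hᵀ·S⁻¹ = [-548/701 8/701; 360/701 225/701]
step 0: x' = x̄ + K·y = [-676/701, 265/701]
step 0: P' = (I − K·H)·P̄ = [548/701 -360/701; -360/701 390/701]
step 1: x̄ = F·x = [0, -119/701]
step 1: P̄ = F·P·Fᵀ + Q = [4 0; 0 4702/701]
step 1: y = z − H·x̄ = [-3, 1759/701]
step 1: S = H·P̄·Hᵀ + R = [5 -8; -8 54936/701]
step 1: K = P̄·Hᵀ·S⁻¹ = [-21860/28727 701/28727; 14106/28727 35265/114908]
step 1: x' = x̄ + K·y = [67339/28727, -100289/114908]
step 1: P' = (I − K·H)·P̄ = [21860/28727 -14106/28727; -14106/28727 30563/57454]
step 2: x̄ = F·x = [0, 31511/114908]
step 2: P̄ = F·P·Fᵀ + Q = [4 0; 0 379331/57454]
step 2: y = z − H·x̄ = [-1, -439257/114908]
step 2: S = H·P̄·Hᵀ + R = [5 -8; -8 4448151/57454]
step 2: K = P̄·Hᵀ·S⁻¹ = [-14115548/18563699 459632/18563699; 9103944/18563699 5689965/18563699]
step 2: x' = x̄ + K·y = [12358520/18563699, -25764196/18563699]
step 2: P' = (I − K·H)·P̄ = [14115548/18563699 -9103944/18563699; -9103944/18563699 9862606/18563699]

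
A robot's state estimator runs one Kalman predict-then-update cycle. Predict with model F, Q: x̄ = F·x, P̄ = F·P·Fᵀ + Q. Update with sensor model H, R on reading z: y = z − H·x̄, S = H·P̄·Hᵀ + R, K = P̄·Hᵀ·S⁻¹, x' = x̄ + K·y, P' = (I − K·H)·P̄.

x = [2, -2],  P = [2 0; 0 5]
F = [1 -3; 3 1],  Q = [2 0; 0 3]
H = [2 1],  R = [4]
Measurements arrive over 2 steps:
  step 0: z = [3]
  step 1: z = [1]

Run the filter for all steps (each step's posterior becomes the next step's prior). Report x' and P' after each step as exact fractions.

step 0: x̄ = F·x = [8, 4]
step 0: P̄ = F·P·Fᵀ + Q = [49 -9; -9 26]
step 0: y = z − H·x̄ = [-17]
step 0: S = H·P̄·Hᵀ + R = [190]
step 0: K = P̄·Hᵀ·S⁻¹ = [89/190; 4/95]
step 0: x' = x̄ + K·y = [7/190, 312/95]
step 0: P' = (I − K·H)·P̄ = [1389/190 -1211/95; -1211/95 2438/95]
step 1: x̄ = F·x = [-373/38, 129/38]
step 1: P̄ = F·P·Fᵀ + Q = [12037/38 1783/38; 1783/38 683/38]
step 1: y = z − H·x̄ = [655/38]
step 1: S = H·P̄·Hᵀ + R = [56115/38]
step 1: K = P̄·Hᵀ·S⁻¹ = [2873/6235; 4249/56115]
step 1: x' = x̄ + K·y = [-2336/1247, 52747/11223]
step 1: P' = (I − K·H)·P̄ = [20093/6235 -28694/6235; -28694/6235 533488/56115]

step 0: x' = [7/190, 312/95], P' = [1389/190 -1211/95; -1211/95 2438/95]
step 1: x' = [-2336/1247, 52747/11223], P' = [20093/6235 -28694/6235; -28694/6235 533488/56115]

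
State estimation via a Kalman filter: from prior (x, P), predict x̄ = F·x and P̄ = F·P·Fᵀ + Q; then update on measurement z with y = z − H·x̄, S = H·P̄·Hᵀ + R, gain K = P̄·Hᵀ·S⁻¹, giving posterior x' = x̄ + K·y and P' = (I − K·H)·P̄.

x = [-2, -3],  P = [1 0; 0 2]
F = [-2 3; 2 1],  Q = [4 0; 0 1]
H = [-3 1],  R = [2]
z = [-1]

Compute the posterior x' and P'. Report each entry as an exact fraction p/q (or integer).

x̄ = F·x = [-5, -7]
P̄ = F·P·Fᵀ + Q = [26 2; 2 7]
y = z − H·x̄ = [-9]
S = H·P̄·Hᵀ + R = [231]
K = P̄·Hᵀ·S⁻¹ = [-76/231; 1/231]
x' = x̄ + K·y = [-157/77, -542/77]
P' = (I − K·H)·P̄ = [230/231 538/231; 538/231 1616/231]

x' = [-157/77, -542/77]
P' = [230/231 538/231; 538/231 1616/231]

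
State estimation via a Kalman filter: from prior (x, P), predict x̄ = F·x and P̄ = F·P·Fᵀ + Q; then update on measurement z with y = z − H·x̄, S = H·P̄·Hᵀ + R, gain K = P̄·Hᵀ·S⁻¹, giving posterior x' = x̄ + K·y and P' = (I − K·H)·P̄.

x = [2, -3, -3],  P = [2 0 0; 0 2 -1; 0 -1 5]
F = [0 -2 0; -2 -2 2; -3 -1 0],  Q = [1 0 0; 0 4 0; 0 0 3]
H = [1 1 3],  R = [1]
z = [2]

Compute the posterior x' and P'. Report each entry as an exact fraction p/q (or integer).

x' = [2823/421, -658/421, -444/421]
P' = [2700/421 1290/421 -1319/421; 1290/421 7212/421 -2796/421; -1319/421 -2796/421 1402/421]

x̄ = F·x = [6, -4, -3]
P̄ = F·P·Fᵀ + Q = [9 12 4; 12 48 18; 4 18 23]
y = z − H·x̄ = [9]
S = H·P̄·Hᵀ + R = [421]
K = P̄·Hᵀ·S⁻¹ = [33/421; 114/421; 91/421]
x' = x̄ + K·y = [2823/421, -658/421, -444/421]
P' = (I − K·H)·P̄ = [2700/421 1290/421 -1319/421; 1290/421 7212/421 -2796/421; -1319/421 -2796/421 1402/421]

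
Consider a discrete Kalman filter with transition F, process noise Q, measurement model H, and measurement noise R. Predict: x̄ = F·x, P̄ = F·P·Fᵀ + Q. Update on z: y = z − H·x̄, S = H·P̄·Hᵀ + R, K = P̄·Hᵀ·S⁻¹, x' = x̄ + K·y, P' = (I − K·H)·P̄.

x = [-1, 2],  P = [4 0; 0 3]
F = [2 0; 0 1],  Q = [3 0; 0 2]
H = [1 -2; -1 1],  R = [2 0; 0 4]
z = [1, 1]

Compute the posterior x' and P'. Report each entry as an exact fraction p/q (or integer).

x' = [-63/307, -76/307]
P' = [1862/307 950/307; 950/307 610/307]

x̄ = F·x = [-2, 2]
P̄ = F·P·Fᵀ + Q = [19 0; 0 5]
y = z − H·x̄ = [7, -3]
S = H·P̄·Hᵀ + R = [41 -29; -29 28]
K = P̄·Hᵀ·S⁻¹ = [-19/307 -228/307; -135/307 -85/307]
x' = x̄ + K·y = [-63/307, -76/307]
P' = (I − K·H)·P̄ = [1862/307 950/307; 950/307 610/307]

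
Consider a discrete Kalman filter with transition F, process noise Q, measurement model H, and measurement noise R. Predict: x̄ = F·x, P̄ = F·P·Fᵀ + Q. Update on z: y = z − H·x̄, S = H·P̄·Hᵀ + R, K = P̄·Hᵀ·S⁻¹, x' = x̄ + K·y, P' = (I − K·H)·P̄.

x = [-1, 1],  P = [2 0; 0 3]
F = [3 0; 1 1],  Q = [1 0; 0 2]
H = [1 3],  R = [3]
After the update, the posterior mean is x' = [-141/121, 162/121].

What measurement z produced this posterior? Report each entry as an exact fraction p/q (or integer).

z = [3]

x̄ = F·x = [-3, 0]
P̄ = F·P·Fᵀ + Q = [19 6; 6 7]
S = H·P̄·Hᵀ + R = [121]
K = P̄·Hᵀ·S⁻¹ = [37/121; 27/121]
x' − x̄ = [222/121, 162/121] = K·y
y = (KᵀK)⁻¹·Kᵀ·(x' − x̄) = [6]
z = y + H·x̄ = [6] + [-3] = [3]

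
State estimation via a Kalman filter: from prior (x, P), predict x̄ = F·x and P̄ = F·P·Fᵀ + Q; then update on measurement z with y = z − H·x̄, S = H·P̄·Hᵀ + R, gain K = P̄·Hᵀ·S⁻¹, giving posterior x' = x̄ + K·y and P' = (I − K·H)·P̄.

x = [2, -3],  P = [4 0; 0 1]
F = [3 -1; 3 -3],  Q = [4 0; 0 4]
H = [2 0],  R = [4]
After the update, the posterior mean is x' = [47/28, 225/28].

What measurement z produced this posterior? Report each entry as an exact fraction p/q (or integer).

x̄ = F·x = [9, 15]
P̄ = F·P·Fᵀ + Q = [41 39; 39 49]
S = H·P̄·Hᵀ + R = [168]
K = P̄·Hᵀ·S⁻¹ = [41/84; 13/28]
x' − x̄ = [-205/28, -195/28] = K·y
y = (KᵀK)⁻¹·Kᵀ·(x' − x̄) = [-15]
z = y + H·x̄ = [-15] + [18] = [3]

z = [3]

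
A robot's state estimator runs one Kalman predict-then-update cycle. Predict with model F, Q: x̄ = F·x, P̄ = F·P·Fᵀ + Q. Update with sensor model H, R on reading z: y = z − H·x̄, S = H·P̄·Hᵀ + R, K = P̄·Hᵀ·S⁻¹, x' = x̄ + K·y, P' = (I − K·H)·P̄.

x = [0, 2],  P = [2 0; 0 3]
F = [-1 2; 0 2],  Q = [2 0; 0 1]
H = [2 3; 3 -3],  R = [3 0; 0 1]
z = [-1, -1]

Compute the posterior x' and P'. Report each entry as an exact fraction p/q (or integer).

x' = [-5372/14863, -422/14863]
P' = [2352/14863 1380/14863; 1380/14863 2023/14863]

x̄ = F·x = [4, 4]
P̄ = F·P·Fᵀ + Q = [16 12; 12 13]
y = z − H·x̄ = [-21, -1]
S = H·P̄·Hᵀ + R = [328 15; 15 46]
K = P̄·Hᵀ·S⁻¹ = [2948/14863 2916/14863; 2943/14863 -1929/14863]
x' = x̄ + K·y = [-5372/14863, -422/14863]
P' = (I − K·H)·P̄ = [2352/14863 1380/14863; 1380/14863 2023/14863]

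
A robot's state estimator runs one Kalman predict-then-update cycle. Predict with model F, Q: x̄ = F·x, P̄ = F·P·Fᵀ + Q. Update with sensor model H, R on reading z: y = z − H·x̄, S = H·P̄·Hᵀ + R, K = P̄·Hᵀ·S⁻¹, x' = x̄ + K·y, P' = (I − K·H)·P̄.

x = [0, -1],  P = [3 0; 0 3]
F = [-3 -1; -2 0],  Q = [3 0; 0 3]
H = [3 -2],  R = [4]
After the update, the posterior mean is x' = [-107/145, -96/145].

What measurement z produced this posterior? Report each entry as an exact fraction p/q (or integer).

x̄ = F·x = [1, 0]
P̄ = F·P·Fᵀ + Q = [33 18; 18 15]
S = H·P̄·Hᵀ + R = [145]
K = P̄·Hᵀ·S⁻¹ = [63/145; 24/145]
x' − x̄ = [-252/145, -96/145] = K·y
y = (KᵀK)⁻¹·Kᵀ·(x' − x̄) = [-4]
z = y + H·x̄ = [-4] + [3] = [-1]

z = [-1]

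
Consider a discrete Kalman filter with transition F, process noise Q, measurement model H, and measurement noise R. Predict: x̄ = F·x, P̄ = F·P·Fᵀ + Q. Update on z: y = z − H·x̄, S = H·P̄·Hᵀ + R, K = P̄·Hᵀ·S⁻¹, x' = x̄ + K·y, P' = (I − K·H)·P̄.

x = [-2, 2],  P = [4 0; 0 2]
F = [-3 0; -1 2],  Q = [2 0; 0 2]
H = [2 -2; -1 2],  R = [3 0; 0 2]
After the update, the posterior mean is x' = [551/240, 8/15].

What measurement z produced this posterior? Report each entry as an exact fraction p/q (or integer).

x̄ = F·x = [6, 6]
P̄ = F·P·Fᵀ + Q = [38 12; 12 14]
S = H·P̄·Hᵀ + R = [115 -60; -60 48]
K = P̄·Hᵀ·S⁻¹ = [69/80 151/192; 2/5 5/6]
x' − x̄ = [-889/240, -82/15] = K·y
y = (KᵀK)⁻¹·Kᵀ·(x' − x̄) = [3, -8]
z = y + H·x̄ = [3, -8] + [0, 6] = [3, -2]

z = [3, -2]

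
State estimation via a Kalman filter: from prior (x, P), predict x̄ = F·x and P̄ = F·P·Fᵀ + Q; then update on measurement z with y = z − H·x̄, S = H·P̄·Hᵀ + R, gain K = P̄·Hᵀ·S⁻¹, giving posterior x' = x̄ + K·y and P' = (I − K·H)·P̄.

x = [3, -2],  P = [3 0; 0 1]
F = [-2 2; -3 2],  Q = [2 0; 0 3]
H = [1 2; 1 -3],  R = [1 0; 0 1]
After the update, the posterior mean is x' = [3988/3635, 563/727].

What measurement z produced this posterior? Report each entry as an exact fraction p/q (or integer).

x̄ = F·x = [-10, -13]
P̄ = F·P·Fᵀ + Q = [18 22; 22 34]
S = H·P̄·Hᵀ + R = [243 -208; -208 193]
K = P̄·Hᵀ·S⁻¹ = [1982/3635 1232/3635; 146/727 -144/727]
x' − x̄ = [40338/3635, 10014/727] = K·y
y = (KᵀK)⁻¹·Kᵀ·(x' − x̄) = [39, -30]
z = y + H·x̄ = [39, -30] + [-36, 29] = [3, -1]

z = [3, -1]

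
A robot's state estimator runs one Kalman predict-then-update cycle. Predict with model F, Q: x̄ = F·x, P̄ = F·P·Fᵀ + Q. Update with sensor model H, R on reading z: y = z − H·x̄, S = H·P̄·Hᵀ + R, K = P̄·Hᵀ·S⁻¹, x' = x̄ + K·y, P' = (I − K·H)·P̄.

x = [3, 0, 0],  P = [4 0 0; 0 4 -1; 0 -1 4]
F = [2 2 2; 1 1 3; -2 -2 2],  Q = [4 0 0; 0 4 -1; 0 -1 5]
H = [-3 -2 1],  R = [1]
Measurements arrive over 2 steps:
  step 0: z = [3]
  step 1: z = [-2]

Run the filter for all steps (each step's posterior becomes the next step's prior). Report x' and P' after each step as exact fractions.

step 0: x̄ = F·x = [6, 3, -6]
step 0: P̄ = F·P·Fᵀ + Q = [44 32 -16; 32 42 11; -16 11 61]
step 0: y = z − H·x̄ = [33]
step 0: S = H·P̄·Hᵀ + R = [1062]
step 0: K = P̄·Hᵀ·S⁻¹ = [-106/531; -169/1062; 29/354]
step 0: x' = x̄ + K·y = [-104/177, -797/354, -389/118]
step 0: P' = (I − K·H)·P̄ = [892/531 -922/531 242/177; -922/531 16043/1062 8795/354; 242/177 8795/354 6357/118]
step 1: x̄ = F·x = [-724/59, -751/59, -54/59]
step 1: P̄ = F·P·Fᵀ + Q = [28464/59 33014/59 9572/59; 33014/59 38907/59 11255/59; 9572/59 11255/59 3779/59]
step 1: y = z − H·x̄ = [-3738/59]
step 1: S = H·P̄·Hᵀ + R = [709358/59]
step 1: K = P̄·Hᵀ·S⁻¹ = [-70924/354679; -165601/709358; -47447/709358]
step 1: x' = x̄ + K·y = [141124/354679, 731260/354679, 1178403/354679]
step 1: P' = (I − K·H)·P̄ = [595856/354679 -605302/354679 506040/354679; -605302/354679 2971195/709358 2144977/709358; 506040/354679 2144977/709358 7278747/709358]

step 0: x' = [-104/177, -797/354, -389/118], P' = [892/531 -922/531 242/177; -922/531 16043/1062 8795/354; 242/177 8795/354 6357/118]
step 1: x' = [141124/354679, 731260/354679, 1178403/354679], P' = [595856/354679 -605302/354679 506040/354679; -605302/354679 2971195/709358 2144977/709358; 506040/354679 2144977/709358 7278747/709358]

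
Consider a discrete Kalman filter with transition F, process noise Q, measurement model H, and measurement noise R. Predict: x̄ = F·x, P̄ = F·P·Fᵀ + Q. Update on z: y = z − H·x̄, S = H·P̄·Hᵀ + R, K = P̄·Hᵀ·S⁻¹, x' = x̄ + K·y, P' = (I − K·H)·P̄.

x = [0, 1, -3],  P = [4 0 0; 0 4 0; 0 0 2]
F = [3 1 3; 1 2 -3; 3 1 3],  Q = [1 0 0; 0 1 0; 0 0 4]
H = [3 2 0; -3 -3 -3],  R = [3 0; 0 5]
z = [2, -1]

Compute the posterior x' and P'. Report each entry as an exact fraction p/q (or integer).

x̄ = F·x = [-8, 11, -8]
P̄ = F·P·Fᵀ + Q = [59 2 58; 2 39 2; 58 2 62]
y = z − H·x̄ = [4, -16]
S = H·P̄·Hᵀ + R = [714 -1329; -1329 2561]
K = P̄·Hᵀ·S⁻¹ = [-10912/62313 -4783/20771; 14561/20771 6510/20771; -30556/62313 -8254/20771]
x' = x̄ + K·y = [-312568/62313, 182565/20771, -224536/62313]
P' = (I − K·H)·P̄ = [528946/62313 -269929/20771 304756/62313; -269929/20771 426735/20771 -167656/20771; 304756/62313 -167656/20771 239482/62313]

x' = [-312568/62313, 182565/20771, -224536/62313]
P' = [528946/62313 -269929/20771 304756/62313; -269929/20771 426735/20771 -167656/20771; 304756/62313 -167656/20771 239482/62313]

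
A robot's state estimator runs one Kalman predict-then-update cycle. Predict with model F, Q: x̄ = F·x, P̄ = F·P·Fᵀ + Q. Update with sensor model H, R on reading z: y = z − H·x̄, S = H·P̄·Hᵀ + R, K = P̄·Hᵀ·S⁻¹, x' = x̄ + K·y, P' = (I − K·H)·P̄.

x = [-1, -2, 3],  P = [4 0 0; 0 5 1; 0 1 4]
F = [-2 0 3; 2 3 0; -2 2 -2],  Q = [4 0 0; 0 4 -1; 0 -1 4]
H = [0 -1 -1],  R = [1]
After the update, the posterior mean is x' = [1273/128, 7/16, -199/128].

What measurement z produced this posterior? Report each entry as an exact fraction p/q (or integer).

z = [1]

x̄ = F·x = [11, -8, -8]
P̄ = F·P·Fᵀ + Q = [56 -7 -2; -7 65 7; -2 7 48]
S = H·P̄·Hᵀ + R = [128]
K = P̄·Hᵀ·S⁻¹ = [9/128; -9/16; -55/128]
x' − x̄ = [-135/128, 135/16, 825/128] = K·y
y = (KᵀK)⁻¹·Kᵀ·(x' − x̄) = [-15]
z = y + H·x̄ = [-15] + [16] = [1]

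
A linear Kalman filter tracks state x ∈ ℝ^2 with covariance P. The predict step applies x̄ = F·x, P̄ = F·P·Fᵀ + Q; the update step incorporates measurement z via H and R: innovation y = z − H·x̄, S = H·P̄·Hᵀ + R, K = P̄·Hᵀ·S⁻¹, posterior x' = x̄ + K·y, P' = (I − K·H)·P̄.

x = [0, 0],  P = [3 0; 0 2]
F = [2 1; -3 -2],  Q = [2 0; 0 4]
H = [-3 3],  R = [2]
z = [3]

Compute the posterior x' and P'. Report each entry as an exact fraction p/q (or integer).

x' = [-18/47, 549/893]
P' = [68/47 64/47; 64/47 1338/893]

x̄ = F·x = [0, 0]
P̄ = F·P·Fᵀ + Q = [16 -22; -22 39]
y = z − H·x̄ = [3]
S = H·P̄·Hᵀ + R = [893]
K = P̄·Hᵀ·S⁻¹ = [-6/47; 183/893]
x' = x̄ + K·y = [-18/47, 549/893]
P' = (I − K·H)·P̄ = [68/47 64/47; 64/47 1338/893]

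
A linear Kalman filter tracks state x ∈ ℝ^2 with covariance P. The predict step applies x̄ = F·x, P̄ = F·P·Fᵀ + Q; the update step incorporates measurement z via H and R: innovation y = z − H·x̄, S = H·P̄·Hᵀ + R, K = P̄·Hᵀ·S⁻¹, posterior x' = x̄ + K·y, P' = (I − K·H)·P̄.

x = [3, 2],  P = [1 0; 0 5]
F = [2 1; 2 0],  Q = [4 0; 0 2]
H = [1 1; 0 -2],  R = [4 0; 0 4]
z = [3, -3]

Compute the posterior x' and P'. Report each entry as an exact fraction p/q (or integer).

x̄ = F·x = [8, 6]
P̄ = F·P·Fᵀ + Q = [13 4; 4 6]
y = z − H·x̄ = [-11, 9]
S = H·P̄·Hᵀ + R = [31 -20; -20 28]
K = P̄·Hᵀ·S⁻¹ = [79/117 23/117; 10/117 -43/117]
x' = x̄ + K·y = [274/117, 205/117]
P' = (I − K·H)·P̄ = [362/117 -46/117; -46/117 86/117]

x' = [274/117, 205/117]
P' = [362/117 -46/117; -46/117 86/117]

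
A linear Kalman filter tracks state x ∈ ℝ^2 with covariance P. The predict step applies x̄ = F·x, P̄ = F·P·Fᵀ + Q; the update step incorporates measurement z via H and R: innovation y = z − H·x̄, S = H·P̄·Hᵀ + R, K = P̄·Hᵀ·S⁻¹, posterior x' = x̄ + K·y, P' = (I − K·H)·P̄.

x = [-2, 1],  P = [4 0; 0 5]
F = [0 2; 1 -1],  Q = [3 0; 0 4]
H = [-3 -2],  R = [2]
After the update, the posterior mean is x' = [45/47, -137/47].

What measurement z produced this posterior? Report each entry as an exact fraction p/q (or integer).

z = [3]

x̄ = F·x = [2, -3]
P̄ = F·P·Fᵀ + Q = [23 -10; -10 13]
S = H·P̄·Hᵀ + R = [141]
K = P̄·Hᵀ·S⁻¹ = [-49/141; 4/141]
x' − x̄ = [-49/47, 4/47] = K·y
y = (KᵀK)⁻¹·Kᵀ·(x' − x̄) = [3]
z = y + H·x̄ = [3] + [0] = [3]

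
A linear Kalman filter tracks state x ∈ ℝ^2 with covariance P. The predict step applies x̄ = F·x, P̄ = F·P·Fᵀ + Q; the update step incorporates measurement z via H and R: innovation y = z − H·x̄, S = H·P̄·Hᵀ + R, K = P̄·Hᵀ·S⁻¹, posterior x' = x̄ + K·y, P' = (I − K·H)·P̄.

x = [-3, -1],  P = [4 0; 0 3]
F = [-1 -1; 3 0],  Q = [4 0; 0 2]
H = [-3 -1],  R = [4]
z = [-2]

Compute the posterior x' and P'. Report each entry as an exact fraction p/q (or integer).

x̄ = F·x = [4, -9]
P̄ = F·P·Fᵀ + Q = [11 -12; -12 38]
y = z − H·x̄ = [1]
S = H·P̄·Hᵀ + R = [69]
K = P̄·Hᵀ·S⁻¹ = [-7/23; -2/69]
x' = x̄ + K·y = [85/23, -623/69]
P' = (I − K·H)·P̄ = [106/23 -290/23; -290/23 2618/69]

x' = [85/23, -623/69]
P' = [106/23 -290/23; -290/23 2618/69]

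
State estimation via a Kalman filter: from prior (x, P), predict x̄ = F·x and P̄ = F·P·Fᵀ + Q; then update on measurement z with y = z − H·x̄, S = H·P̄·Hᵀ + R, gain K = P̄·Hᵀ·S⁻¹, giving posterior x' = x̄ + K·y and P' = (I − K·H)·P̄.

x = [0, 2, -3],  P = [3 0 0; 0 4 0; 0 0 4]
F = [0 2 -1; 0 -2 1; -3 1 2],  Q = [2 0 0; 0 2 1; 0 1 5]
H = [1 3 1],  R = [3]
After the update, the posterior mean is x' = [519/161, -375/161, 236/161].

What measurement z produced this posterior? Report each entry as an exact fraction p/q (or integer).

z = [-2]

x̄ = F·x = [7, -7, -4]
P̄ = F·P·Fᵀ + Q = [22 -20 0; -20 22 1; 0 1 52]
S = H·P̄·Hᵀ + R = [161]
K = P̄·Hᵀ·S⁻¹ = [-38/161; 47/161; 55/161]
x' − x̄ = [-608/161, 752/161, 880/161] = K·y
y = (KᵀK)⁻¹·Kᵀ·(x' − x̄) = [16]
z = y + H·x̄ = [16] + [-18] = [-2]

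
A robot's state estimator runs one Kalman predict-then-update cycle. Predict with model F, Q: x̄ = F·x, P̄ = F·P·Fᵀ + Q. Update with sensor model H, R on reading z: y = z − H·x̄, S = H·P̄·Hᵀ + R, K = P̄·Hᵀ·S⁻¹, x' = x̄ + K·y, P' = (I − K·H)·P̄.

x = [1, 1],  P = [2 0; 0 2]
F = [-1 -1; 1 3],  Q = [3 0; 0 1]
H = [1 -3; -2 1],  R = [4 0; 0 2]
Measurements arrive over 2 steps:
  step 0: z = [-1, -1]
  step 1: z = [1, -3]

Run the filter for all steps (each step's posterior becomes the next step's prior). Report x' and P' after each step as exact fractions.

step 0: x̄ = F·x = [-2, 4]
step 0: P̄ = F·P·Fᵀ + Q = [7 -8; -8 21]
step 0: y = z − H·x̄ = [13, -9]
step 0: S = H·P̄·Hᵀ + R = [248 -133; -133 83]
step 0: K = P̄·Hᵀ·S⁻¹ = [-353/2895 -1333/2895; -324/965 -89/965]
step 0: x' = x̄ + K·y = [1618/2895, 449/965]
step 0: P' = (I − K·H)·P̄ = [1882/2895 366/965; 366/965 554/965]
step 1: x̄ = F·x = [-593/579, 5659/2895]
step 1: P̄ = F·P·Fᵀ + Q = [2885/579 -2252/579; -2252/579 26323/2895]
step 1: y = z − H·x̄ = [22837/2895, -6758/965]
step 1: S = H·P̄·Hᵀ + R = [330472/2895 -62213/965; -62213/965 44951/965]
step 1: K = P̄·Hᵀ·S⁻¹ = [-340415/3361321 -1470915/3361321; -1054108/3361321 -241453/3361321]
step 1: x' = x̄ + K·y = [4173042/3361321, -53793/3361321]
step 1: P' = (I − K·H)·P̄ = [2037430/3361321 1133030/3361321; 1133030/3361321 1783154/3361321]

step 0: x' = [1618/2895, 449/965], P' = [1882/2895 366/965; 366/965 554/965]
step 1: x' = [4173042/3361321, -53793/3361321], P' = [2037430/3361321 1133030/3361321; 1133030/3361321 1783154/3361321]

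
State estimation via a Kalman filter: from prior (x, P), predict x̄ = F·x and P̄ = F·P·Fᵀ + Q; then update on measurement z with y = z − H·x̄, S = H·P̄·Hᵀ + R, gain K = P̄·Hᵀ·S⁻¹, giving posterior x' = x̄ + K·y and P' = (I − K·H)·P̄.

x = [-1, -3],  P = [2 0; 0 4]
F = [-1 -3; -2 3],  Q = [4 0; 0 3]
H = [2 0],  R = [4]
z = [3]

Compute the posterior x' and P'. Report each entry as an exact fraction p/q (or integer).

x' = [73/43, -29/43]
P' = [42/43 -32/43; -32/43 997/43]

x̄ = F·x = [10, -7]
P̄ = F·P·Fᵀ + Q = [42 -32; -32 47]
y = z − H·x̄ = [-17]
S = H·P̄·Hᵀ + R = [172]
K = P̄·Hᵀ·S⁻¹ = [21/43; -16/43]
x' = x̄ + K·y = [73/43, -29/43]
P' = (I − K·H)·P̄ = [42/43 -32/43; -32/43 997/43]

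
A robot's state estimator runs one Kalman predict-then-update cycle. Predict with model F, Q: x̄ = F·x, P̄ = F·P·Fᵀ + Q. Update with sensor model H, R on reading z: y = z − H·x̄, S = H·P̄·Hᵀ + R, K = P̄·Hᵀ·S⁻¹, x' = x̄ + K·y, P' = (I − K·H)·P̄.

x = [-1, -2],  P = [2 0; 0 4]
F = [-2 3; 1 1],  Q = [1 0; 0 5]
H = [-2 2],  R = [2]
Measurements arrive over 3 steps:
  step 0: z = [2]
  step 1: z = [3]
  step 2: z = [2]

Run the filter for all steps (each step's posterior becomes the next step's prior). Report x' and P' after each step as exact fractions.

step 0: x' = [-4, -3], P' = [907/81 290/27; 290/27 97/9]
step 1: x' = [176/129, 347/129], P' = [40976/3483 41525/3483; 41525/3483 43775/3483]
step 2: x' = [856087/136447, 984569/136447], P' = [2025534/136447 2053370/136447; 2053370/136447 2147688/136447]

step 0: x̄ = F·x = [-4, -3]
step 0: P̄ = F·P·Fᵀ + Q = [45 8; 8 11]
step 0: y = z − H·x̄ = [0]
step 0: S = H·P̄·Hᵀ + R = [162]
step 0: K = P̄·Hᵀ·S⁻¹ = [-37/81; 1/27]
step 0: x' = x̄ + K·y = [-4, -3]
step 0: P' = (I − K·H)·P̄ = [907/81 290/27; 290/27 97/9]
step 1: x̄ = F·x = [-1, -7]
step 1: P̄ = F·P·Fᵀ + Q = [1126/81 1675/81; 1675/81 3925/81]
step 1: y = z − H·x̄ = [15]
step 1: S = H·P̄·Hᵀ + R = [86]
step 1: K = P̄·Hᵀ·S⁻¹ = [61/387; 250/387]
step 1: x' = x̄ + K·y = [176/129, 347/129]
step 1: P' = (I − K·H)·P̄ = [40976/3483 41525/3483; 41525/3483 43775/3483]
step 2: x̄ = F·x = [689/129, 523/129]
step 2: P̄ = F·P·Fᵀ + Q = [63062/3483 90898/3483; 90898/3483 185216/3483]
step 2: y = z − H·x̄ = [590/129]
step 2: S = H·P̄·Hᵀ + R = [272894/3483]
step 2: K = P̄·Hᵀ·S⁻¹ = [27836/136447; 94318/136447]
step 2: x' = x̄ + K·y = [856087/136447, 984569/136447]
step 2: P' = (I − K·H)·P̄ = [2025534/136447 2053370/136447; 2053370/136447 2147688/136447]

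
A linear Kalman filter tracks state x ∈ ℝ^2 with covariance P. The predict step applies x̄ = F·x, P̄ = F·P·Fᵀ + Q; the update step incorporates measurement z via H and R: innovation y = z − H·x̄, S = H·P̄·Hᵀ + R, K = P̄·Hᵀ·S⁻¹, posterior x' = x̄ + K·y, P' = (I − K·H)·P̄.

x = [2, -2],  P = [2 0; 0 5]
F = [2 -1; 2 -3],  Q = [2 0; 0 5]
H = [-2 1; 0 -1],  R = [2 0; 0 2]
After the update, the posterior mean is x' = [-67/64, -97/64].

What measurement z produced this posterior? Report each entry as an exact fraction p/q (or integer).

z = [1, 2]

x̄ = F·x = [6, 10]
P̄ = F·P·Fᵀ + Q = [15 23; 23 58]
S = H·P̄·Hᵀ + R = [28 -12; -12 60]
K = P̄·Hᵀ·S⁻¹ = [-29/64 -91/192; 1/64 -185/192]
x' − x̄ = [-451/64, -737/64] = K·y
y = (KᵀK)⁻¹·Kᵀ·(x' − x̄) = [3, 12]
z = y + H·x̄ = [3, 12] + [-2, -10] = [1, 2]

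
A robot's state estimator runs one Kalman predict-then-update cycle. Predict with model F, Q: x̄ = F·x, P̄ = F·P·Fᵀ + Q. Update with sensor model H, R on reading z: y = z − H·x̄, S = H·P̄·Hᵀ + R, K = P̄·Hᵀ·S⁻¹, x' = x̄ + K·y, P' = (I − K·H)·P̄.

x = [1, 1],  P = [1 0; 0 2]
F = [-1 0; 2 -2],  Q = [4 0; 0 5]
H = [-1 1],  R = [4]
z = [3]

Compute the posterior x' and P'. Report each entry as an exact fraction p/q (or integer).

x̄ = F·x = [-1, 0]
P̄ = F·P·Fᵀ + Q = [5 -2; -2 17]
y = z − H·x̄ = [2]
S = H·P̄·Hᵀ + R = [30]
K = P̄·Hᵀ·S⁻¹ = [-7/30; 19/30]
x' = x̄ + K·y = [-22/15, 19/15]
P' = (I − K·H)·P̄ = [101/30 73/30; 73/30 149/30]

x' = [-22/15, 19/15]
P' = [101/30 73/30; 73/30 149/30]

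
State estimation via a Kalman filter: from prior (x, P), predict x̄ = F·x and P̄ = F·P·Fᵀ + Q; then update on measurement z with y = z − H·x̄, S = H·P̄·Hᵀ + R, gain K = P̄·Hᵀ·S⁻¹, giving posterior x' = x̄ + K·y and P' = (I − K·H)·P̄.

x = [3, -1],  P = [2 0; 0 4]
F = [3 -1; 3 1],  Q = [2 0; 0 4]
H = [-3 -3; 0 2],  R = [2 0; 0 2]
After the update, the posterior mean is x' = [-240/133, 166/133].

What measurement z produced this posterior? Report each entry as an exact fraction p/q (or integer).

z = [2, 3]

x̄ = F·x = [10, 8]
P̄ = F·P·Fᵀ + Q = [24 14; 14 26]
S = H·P̄·Hᵀ + R = [704 -240; -240 106]
K = P̄·Hᵀ·S⁻¹ = [-1341/4256 -239/532; -15/1064 61/133]
x' − x̄ = [-1570/133, -898/133] = K·y
y = (KᵀK)⁻¹·Kᵀ·(x' − x̄) = [56, -13]
z = y + H·x̄ = [56, -13] + [-54, 16] = [2, 3]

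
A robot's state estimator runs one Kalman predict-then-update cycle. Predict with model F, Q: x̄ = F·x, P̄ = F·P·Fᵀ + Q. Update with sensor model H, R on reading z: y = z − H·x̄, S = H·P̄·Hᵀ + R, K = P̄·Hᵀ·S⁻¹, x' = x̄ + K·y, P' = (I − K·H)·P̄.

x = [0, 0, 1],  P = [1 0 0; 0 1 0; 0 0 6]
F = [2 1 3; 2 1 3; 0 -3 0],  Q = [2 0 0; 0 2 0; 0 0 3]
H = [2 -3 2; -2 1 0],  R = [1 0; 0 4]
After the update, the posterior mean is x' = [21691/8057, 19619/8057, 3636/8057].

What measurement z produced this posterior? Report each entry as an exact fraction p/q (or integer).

z = [-1, -3]

x̄ = F·x = [3, 3, 0]
P̄ = F·P·Fᵀ + Q = [61 59 -3; 59 61 -3; -3 -3 12]
S = H·P̄·Hᵀ + R = [146 51; 51 73]
K = P̄·Hᵀ·S⁻¹ = [-1240/8057 -6087/8057; -2276/8057 -4701/8057; 1818/8057 -939/8057]
x' − x̄ = [-2480/8057, -4552/8057, 3636/8057] = K·y
y = (KᵀK)⁻¹·Kᵀ·(x' − x̄) = [2, 0]
z = y + H·x̄ = [2, 0] + [-3, -3] = [-1, -3]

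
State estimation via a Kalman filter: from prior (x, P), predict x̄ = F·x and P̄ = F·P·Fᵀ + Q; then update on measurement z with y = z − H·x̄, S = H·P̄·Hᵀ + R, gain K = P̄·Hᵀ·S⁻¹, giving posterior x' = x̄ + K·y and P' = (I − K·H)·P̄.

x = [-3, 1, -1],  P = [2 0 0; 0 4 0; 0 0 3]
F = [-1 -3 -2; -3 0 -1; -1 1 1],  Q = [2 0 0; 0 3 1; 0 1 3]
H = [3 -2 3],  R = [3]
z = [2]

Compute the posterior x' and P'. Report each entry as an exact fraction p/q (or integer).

x' = [326/65, 10, 89/39]
P' = [1028/65 12 -96/13; 12 24 4; -96/13 4 388/39]

x̄ = F·x = [2, 10, 3]
P̄ = F·P·Fᵀ + Q = [52 12 -16; 12 24 4; -16 4 12]
y = z − H·x̄ = [7]
S = H·P̄·Hᵀ + R = [195]
K = P̄·Hᵀ·S⁻¹ = [28/65; 0; -4/39]
x' = x̄ + K·y = [326/65, 10, 89/39]
P' = (I − K·H)·P̄ = [1028/65 12 -96/13; 12 24 4; -96/13 4 388/39]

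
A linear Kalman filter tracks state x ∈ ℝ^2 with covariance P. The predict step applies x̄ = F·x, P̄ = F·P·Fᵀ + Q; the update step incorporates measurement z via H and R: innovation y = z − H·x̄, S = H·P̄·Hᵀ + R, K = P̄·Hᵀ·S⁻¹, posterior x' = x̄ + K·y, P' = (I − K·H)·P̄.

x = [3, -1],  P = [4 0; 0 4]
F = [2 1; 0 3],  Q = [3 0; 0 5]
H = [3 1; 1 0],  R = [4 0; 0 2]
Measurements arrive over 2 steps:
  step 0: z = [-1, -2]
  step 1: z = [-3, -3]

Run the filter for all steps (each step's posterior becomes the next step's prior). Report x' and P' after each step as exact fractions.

step 0: x' = [-8/19, -563/1539], P' = [22/19 -58/19; -58/19 17906/1539]
step 1: x' = [-51791/26399, 204124/79197], P' = [180290/184793 -1467658/554379; -1467658/554379 18243910/1663137]

step 0: x̄ = F·x = [5, -3]
step 0: P̄ = F·P·Fᵀ + Q = [23 12; 12 41]
step 0: y = z − H·x̄ = [-13, -7]
step 0: S = H·P̄·Hᵀ + R = [324 81; 81 25]
step 0: K = P̄·Hᵀ·S⁻¹ = [2/19 11/19; 953/1539 -29/19]
step 0: x' = x̄ + K·y = [-8/19, -563/1539]
step 0: P' = (I − K·H)·P̄ = [22/19 -58/19; -58/19 17906/1539]
step 1: x̄ = F·x = [-1859/1539, -563/513]
step 1: P̄ = F·P·Fᵀ + Q = [10859/1539 8510/513; 8510/513 18761/171]
step 1: y = z − H·x̄ = [883/513, -2758/1539]
step 1: S = H·P̄·Hᵀ + R = [47324/171 19369/513; 19369/513 13937/1539]
step 1: K = P̄·Hᵀ·S⁻¹ = [5534/79197 90145/184793; 179821/237591 -733829/554379]
step 1: x' = x̄ + K·y = [-51791/26399, 204124/79197]
step 1: P' = (I − K·H)·P̄ = [180290/184793 -1467658/554379; -1467658/554379 18243910/1663137]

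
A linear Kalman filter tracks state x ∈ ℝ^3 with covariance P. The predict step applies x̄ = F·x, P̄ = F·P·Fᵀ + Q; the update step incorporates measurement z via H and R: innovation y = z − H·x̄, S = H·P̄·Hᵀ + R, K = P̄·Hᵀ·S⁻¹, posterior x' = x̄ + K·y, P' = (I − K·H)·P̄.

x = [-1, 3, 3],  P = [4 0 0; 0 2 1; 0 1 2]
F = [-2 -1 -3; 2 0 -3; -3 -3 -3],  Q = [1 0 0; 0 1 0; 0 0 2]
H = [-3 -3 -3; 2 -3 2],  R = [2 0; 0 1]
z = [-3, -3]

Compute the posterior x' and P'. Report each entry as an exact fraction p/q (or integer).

x̄ = F·x = [-10, -11, -15]
P̄ = F·P·Fᵀ + Q = [43 5 60; 5 35 3; 60 3 92]
y = z − H·x̄ = [-111, 14]
S = H·P̄·Hᵀ + R = [2756 -1191; -1191 1240]
K = P̄·Hᵀ·S⁻¹ = [-174279/1998959 140512/1998959; -265959/1998959 -398923/1998959; -225255/1998959 259205/1998959]
x' = x̄ + K·y = [1322547/1998959, 1947978/1998959, -1352210/1998959]
P' = (I − K·H)·P̄ = [2651049/1998959 18372/1998959 -2553235/1998959; 18372/1998959 150707/1998959 8227/1998959; -2553235/1998959 8227/1998959 2695178/1998959]

x' = [1322547/1998959, 1947978/1998959, -1352210/1998959]
P' = [2651049/1998959 18372/1998959 -2553235/1998959; 18372/1998959 150707/1998959 8227/1998959; -2553235/1998959 8227/1998959 2695178/1998959]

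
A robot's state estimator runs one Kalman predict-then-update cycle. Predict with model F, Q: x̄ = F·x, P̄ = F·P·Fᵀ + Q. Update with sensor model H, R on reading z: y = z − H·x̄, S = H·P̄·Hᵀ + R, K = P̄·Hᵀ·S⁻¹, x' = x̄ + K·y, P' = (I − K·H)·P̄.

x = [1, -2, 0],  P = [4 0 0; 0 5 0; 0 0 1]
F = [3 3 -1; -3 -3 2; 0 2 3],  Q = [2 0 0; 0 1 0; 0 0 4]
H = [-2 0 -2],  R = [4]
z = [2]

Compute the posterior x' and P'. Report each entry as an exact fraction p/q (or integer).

x̄ = F·x = [-3, 3, -4]
P̄ = F·P·Fᵀ + Q = [84 -83 27; -83 86 -24; 27 -24 33]
y = z − H·x̄ = [-12]
S = H·P̄·Hᵀ + R = [688]
K = P̄·Hᵀ·S⁻¹ = [-111/344; 107/344; -15/86]
x' = x̄ + K·y = [75/86, -63/86, -82/43]
P' = (I − K·H)·P̄ = [2127/172 -2399/172 -504/43; -2399/172 3343/172 573/43; -504/43 573/43 519/43]

x' = [75/86, -63/86, -82/43]
P' = [2127/172 -2399/172 -504/43; -2399/172 3343/172 573/43; -504/43 573/43 519/43]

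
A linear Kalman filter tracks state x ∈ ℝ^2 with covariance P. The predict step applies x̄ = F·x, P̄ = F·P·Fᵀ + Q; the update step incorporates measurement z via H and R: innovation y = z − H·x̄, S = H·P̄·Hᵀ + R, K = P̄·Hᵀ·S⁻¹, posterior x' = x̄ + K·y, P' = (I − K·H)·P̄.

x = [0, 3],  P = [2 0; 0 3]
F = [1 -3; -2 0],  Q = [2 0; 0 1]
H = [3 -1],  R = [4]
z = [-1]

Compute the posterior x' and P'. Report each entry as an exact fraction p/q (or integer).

x' = [-161/158, -273/158]
P' = [387/316 773/316; 773/316 2403/316]

x̄ = F·x = [-9, 0]
P̄ = F·P·Fᵀ + Q = [31 -4; -4 9]
y = z − H·x̄ = [26]
S = H·P̄·Hᵀ + R = [316]
K = P̄·Hᵀ·S⁻¹ = [97/316; -21/316]
x' = x̄ + K·y = [-161/158, -273/158]
P' = (I − K·H)·P̄ = [387/316 773/316; 773/316 2403/316]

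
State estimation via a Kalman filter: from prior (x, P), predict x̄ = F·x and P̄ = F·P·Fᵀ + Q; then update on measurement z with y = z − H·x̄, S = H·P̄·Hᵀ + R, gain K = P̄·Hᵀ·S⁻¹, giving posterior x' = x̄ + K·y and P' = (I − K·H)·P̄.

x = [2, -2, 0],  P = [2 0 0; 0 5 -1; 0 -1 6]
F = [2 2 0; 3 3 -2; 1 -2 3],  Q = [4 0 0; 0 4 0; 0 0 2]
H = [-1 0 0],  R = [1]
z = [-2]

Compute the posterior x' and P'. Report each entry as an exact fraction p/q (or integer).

x̄ = F·x = [0, 0, 6]
P̄ = F·P·Fᵀ + Q = [32 46 -22; 46 103 -73; -22 -73 90]
y = z − H·x̄ = [-2]
S = H·P̄·Hᵀ + R = [33]
K = P̄·Hᵀ·S⁻¹ = [-32/33; -46/33; 2/3]
x' = x̄ + K·y = [64/33, 92/33, 14/3]
P' = (I − K·H)·P̄ = [32/33 46/33 -2/3; 46/33 1283/33 -127/3; -2/3 -127/3 226/3]

x' = [64/33, 92/33, 14/3]
P' = [32/33 46/33 -2/3; 46/33 1283/33 -127/3; -2/3 -127/3 226/3]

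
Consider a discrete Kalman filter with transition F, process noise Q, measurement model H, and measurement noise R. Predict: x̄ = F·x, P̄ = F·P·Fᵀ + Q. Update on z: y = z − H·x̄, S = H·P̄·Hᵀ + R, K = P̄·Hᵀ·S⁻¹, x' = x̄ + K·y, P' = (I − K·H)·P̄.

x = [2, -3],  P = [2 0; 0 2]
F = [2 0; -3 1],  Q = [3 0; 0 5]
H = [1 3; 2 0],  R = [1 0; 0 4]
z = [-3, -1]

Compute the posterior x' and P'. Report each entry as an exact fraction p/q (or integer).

x' = [-87/271, -501/542]
P' = [238/271 -81/271; -81/271 287/1355]

x̄ = F·x = [4, -9]
P̄ = F·P·Fᵀ + Q = [11 -12; -12 25]
y = z − H·x̄ = [20, -9]
S = H·P̄·Hᵀ + R = [165 -50; -50 48]
K = P̄·Hᵀ·S⁻¹ = [-5/271 119/271; 456/1355 -81/542]
x' = x̄ + K·y = [-87/271, -501/542]
P' = (I − K·H)·P̄ = [238/271 -81/271; -81/271 287/1355]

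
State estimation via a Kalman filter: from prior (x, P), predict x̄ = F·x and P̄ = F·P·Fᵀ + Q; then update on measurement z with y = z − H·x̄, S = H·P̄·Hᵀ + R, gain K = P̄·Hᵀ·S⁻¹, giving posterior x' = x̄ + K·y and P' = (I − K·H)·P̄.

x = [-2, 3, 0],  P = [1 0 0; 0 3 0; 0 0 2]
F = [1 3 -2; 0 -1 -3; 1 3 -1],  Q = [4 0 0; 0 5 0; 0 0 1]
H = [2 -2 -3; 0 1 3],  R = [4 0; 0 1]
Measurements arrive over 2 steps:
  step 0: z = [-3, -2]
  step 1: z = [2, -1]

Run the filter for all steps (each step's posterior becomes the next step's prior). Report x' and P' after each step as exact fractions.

step 0: x̄ = F·x = [7, -3, 7]
step 0: P̄ = F·P·Fᵀ + Q = [40 3 32; 3 26 -3; 32 -3 31]
step 0: y = z − H·x̄ = [-2, -20]
step 0: S = H·P̄·Hᵀ + R = [103 -106; -106 288]
step 0: K = P̄·Hᵀ·S⁻¹ = [2079/9214 7865/18428; -4427/9214 -2171/18428; 729/4607 1708/4607]
step 0: x' = x̄ + K·y = [-9155/4607, 1461/4607, -3369/4607]
step 0: P' = (I − K·H)·P̄ = [49961/18428 75425/18428 -5630/4607; 75425/18428 188437/18428 -15884/4607; -5630/4607 -15884/4607 5864/4607]
step 1: x̄ = F·x = [1966/4607, 8646/4607, -1403/4607]
step 1: P̄ = F·P·Fᵀ + Q = [804623/4607 3078/4607 721185/4607; 3078/4607 110465/18428 1370/4607; 721185/4607 1370/4607 666646/4607]
step 1: y = z − H·x̄ = [18365/4607, -532/271]
step 1: S = H·P̄·Hᵀ + R = [684795/4607 -204013/542; -204013/542 1421237/1084]
step 1: K = P̄·Hᵀ·S⁻¹ = [322837643/980420002 222179815/490210001; -115582079/490210001 -30607897/490210001; 37371286/490210001 173149436/490210001]
step 1: x' = x̄ + K·y = [832999901/980420002, 519320297/490210001, -340222371/490210001]
step 1: P' = (I − K·H)·P̄ = [1528857093/980420002 661001992/490210001 -146274059/490210001; 661001992/490210001 1814940197/490210001 -615182698/490210001; -146274059/490210001 -615182698/490210001 262777378/490210001]

step 0: x' = [-9155/4607, 1461/4607, -3369/4607], P' = [49961/18428 75425/18428 -5630/4607; 75425/18428 188437/18428 -15884/4607; -5630/4607 -15884/4607 5864/4607]
step 1: x' = [832999901/980420002, 519320297/490210001, -340222371/490210001], P' = [1528857093/980420002 661001992/490210001 -146274059/490210001; 661001992/490210001 1814940197/490210001 -615182698/490210001; -146274059/490210001 -615182698/490210001 262777378/490210001]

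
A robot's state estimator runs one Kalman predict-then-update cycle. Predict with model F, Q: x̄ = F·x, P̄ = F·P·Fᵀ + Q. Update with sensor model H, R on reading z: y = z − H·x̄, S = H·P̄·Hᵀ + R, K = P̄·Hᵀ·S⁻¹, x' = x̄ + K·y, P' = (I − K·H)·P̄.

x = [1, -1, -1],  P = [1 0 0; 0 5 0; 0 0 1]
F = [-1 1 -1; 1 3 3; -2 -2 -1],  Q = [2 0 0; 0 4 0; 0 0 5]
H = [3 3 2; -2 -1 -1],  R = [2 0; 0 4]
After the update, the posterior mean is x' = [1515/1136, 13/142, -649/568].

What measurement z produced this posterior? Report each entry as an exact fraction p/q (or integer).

z = [2, -2]

x̄ = F·x = [-1, -5, 1]
P̄ = F·P·Fᵀ + Q = [9 11 -7; 11 59 -35; -7 -35 30]
S = H·P̄·Hᵀ + R = [428 -166; -166 75]
K = P̄·Hᵀ·S⁻¹ = [-101/2272 -445/1136; 179/284 111/142; -449/1136 -353/568]
x' − x̄ = [2651/1136, 723/142, -1217/568] = K·y
y = (KᵀK)⁻¹·Kᵀ·(x' − x̄) = [18, -8]
z = y + H·x̄ = [18, -8] + [-16, 6] = [2, -2]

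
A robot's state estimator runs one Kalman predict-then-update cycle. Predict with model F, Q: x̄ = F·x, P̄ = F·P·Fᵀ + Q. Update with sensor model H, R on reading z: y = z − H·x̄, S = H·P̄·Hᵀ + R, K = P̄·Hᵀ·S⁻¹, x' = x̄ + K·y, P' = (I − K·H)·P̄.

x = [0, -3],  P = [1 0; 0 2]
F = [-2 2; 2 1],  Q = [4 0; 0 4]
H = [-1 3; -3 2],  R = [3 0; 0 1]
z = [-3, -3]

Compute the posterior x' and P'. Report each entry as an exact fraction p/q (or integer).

x' = [1554/8501, -9603/8501]
P' = [3408/8501 3360/8501; 3360/8501 4510/8501]

x̄ = F·x = [-6, -3]
P̄ = F·P·Fᵀ + Q = [16 0; 0 10]
y = z − H·x̄ = [0, -15]
S = H·P̄·Hᵀ + R = [109 108; 108 185]
K = P̄·Hᵀ·S⁻¹ = [2224/8501 -3504/8501; 3390/8501 -1060/8501]
x' = x̄ + K·y = [1554/8501, -9603/8501]
P' = (I − K·H)·P̄ = [3408/8501 3360/8501; 3360/8501 4510/8501]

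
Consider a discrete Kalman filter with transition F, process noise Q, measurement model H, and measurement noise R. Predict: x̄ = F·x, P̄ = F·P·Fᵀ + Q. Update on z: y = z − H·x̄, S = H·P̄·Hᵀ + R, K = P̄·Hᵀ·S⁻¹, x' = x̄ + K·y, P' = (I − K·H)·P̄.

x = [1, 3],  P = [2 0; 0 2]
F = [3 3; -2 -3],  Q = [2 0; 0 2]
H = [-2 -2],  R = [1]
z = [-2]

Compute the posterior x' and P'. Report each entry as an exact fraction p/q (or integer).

x̄ = F·x = [12, -11]
P̄ = F·P·Fᵀ + Q = [38 -30; -30 28]
y = z − H·x̄ = [0]
S = H·P̄·Hᵀ + R = [25]
K = P̄·Hᵀ·S⁻¹ = [-16/25; 4/25]
x' = x̄ + K·y = [12, -11]
P' = (I − K·H)·P̄ = [694/25 -686/25; -686/25 684/25]

x' = [12, -11]
P' = [694/25 -686/25; -686/25 684/25]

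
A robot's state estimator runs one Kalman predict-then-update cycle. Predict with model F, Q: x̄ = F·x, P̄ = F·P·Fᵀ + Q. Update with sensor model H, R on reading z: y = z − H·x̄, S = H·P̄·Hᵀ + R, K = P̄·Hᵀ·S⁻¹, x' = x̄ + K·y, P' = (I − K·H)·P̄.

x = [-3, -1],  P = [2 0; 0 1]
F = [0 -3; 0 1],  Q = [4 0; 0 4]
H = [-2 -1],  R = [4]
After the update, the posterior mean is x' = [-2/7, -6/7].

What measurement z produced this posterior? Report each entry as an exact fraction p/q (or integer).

x̄ = F·x = [3, -1]
P̄ = F·P·Fᵀ + Q = [13 -3; -3 5]
S = H·P̄·Hᵀ + R = [49]
K = P̄·Hᵀ·S⁻¹ = [-23/49; 1/49]
x' − x̄ = [-23/7, 1/7] = K·y
y = (KᵀK)⁻¹·Kᵀ·(x' − x̄) = [7]
z = y + H·x̄ = [7] + [-5] = [2]

z = [2]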